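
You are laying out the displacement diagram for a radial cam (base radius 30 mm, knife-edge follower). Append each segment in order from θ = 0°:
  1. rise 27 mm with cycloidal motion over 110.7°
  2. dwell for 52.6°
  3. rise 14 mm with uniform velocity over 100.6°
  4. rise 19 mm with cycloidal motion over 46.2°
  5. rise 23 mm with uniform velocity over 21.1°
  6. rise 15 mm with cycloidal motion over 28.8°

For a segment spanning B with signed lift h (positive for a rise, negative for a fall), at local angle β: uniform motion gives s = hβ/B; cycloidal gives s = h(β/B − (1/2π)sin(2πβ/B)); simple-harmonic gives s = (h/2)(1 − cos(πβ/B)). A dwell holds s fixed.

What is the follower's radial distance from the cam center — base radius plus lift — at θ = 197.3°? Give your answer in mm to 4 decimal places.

seg 1 [0°–110.7°] cycloidal, h=27: full span → s += 27 → s = 27.0000
seg 2 [110.7°–163.3°] dwell: s stays 27.0000
seg 3 [163.3°–263.9°] uniform, h=14: θ=197.3° here. β=34, B=100.6. 14·34/100.6 = 4.7316 → s = 31.7316
radial distance = base radius + s = 30 + 31.7316 = 61.7316

61.7316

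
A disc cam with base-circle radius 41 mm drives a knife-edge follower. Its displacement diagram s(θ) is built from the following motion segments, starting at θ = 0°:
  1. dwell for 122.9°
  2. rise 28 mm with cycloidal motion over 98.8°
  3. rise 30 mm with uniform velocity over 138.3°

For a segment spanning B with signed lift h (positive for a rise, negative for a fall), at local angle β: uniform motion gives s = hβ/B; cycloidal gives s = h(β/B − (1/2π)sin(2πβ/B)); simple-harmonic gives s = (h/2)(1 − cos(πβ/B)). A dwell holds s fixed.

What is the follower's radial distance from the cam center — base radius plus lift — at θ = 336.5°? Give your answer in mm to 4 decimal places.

seg 1 [0°–122.9°] dwell: s stays 0.0000
seg 2 [122.9°–221.7°] cycloidal, h=28: full span → s += 28 → s = 28.0000
seg 3 [221.7°–360°] uniform, h=30: θ=336.5° here. β=114.8, B=138.3. 30·114.8/138.3 = 24.9024 → s = 52.9024
radial distance = base radius + s = 41 + 52.9024 = 93.9024

93.9024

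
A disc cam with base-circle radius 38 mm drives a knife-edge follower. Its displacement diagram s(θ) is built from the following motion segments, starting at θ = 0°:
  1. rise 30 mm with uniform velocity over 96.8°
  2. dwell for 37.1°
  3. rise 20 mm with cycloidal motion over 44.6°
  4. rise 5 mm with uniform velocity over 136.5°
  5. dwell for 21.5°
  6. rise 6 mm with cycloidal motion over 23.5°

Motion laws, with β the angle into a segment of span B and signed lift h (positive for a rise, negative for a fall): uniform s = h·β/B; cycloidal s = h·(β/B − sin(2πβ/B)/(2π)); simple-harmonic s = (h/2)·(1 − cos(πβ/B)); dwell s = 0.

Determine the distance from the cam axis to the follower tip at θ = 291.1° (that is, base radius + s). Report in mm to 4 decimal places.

seg 1 [0°–96.8°] uniform, h=30: full span → s += 30 → s = 30.0000
seg 2 [96.8°–133.9°] dwell: s stays 30.0000
seg 3 [133.9°–178.5°] cycloidal, h=20: full span → s += 20 → s = 50.0000
seg 4 [178.5°–315°] uniform, h=5: θ=291.1° here. β=112.6, B=136.5. 5·112.6/136.5 = 4.1245 → s = 54.1245
radial distance = base radius + s = 38 + 54.1245 = 92.1245

92.1245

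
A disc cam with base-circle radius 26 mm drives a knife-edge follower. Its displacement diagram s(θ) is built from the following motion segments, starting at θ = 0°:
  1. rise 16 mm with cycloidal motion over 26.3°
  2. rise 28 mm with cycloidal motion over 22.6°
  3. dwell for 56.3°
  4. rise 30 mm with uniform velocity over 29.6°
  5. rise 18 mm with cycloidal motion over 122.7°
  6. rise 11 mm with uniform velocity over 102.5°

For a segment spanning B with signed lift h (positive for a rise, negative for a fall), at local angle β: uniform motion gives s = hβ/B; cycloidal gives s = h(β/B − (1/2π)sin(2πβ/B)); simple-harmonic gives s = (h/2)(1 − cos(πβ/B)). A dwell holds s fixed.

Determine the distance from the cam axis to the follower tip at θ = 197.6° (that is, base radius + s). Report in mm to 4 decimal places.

seg 1 [0°–26.3°] cycloidal, h=16: full span → s += 16 → s = 16.0000
seg 2 [26.3°–48.9°] cycloidal, h=28: full span → s += 28 → s = 44.0000
seg 3 [48.9°–105.2°] dwell: s stays 44.0000
seg 4 [105.2°–134.8°] uniform, h=30: full span → s += 30 → s = 74.0000
seg 5 [134.8°–257.5°] cycloidal, h=18: θ=197.6° here. β=62.8, B=122.7. 18·(0.5118 − sin(2π·0.5118)/(2π)) = 9.4252 → s = 83.4252
radial distance = base radius + s = 26 + 83.4252 = 109.4252

109.4252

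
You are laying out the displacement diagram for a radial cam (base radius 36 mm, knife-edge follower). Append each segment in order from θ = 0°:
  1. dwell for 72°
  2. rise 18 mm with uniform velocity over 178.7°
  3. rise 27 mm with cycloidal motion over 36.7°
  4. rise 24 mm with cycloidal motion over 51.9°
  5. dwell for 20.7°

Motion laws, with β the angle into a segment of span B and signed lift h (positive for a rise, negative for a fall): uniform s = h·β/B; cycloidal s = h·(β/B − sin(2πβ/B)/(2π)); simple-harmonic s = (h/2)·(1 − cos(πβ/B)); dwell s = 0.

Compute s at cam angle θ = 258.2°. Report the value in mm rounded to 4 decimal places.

seg 1 [0°–72°] dwell: s stays 0.0000
seg 2 [72°–250.7°] uniform, h=18: full span → s += 18 → s = 18.0000
seg 3 [250.7°–287.4°] cycloidal, h=27: θ=258.2° here. β=7.5, B=36.7. 27·(0.2044 − sin(2π·0.2044)/(2π)) = 1.3960 → s = 19.3960

19.3960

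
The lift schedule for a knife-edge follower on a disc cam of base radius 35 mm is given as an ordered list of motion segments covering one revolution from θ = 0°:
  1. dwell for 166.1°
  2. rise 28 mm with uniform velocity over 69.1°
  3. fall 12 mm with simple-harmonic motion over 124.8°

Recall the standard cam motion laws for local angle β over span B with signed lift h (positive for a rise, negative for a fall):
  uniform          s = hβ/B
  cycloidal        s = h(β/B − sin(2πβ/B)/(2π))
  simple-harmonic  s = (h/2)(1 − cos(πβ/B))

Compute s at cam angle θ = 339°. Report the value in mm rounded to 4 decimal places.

seg 1 [0°–166.1°] dwell: s stays 0.0000
seg 2 [166.1°–235.2°] uniform, h=28: full span → s += 28 → s = 28.0000
seg 3 [235.2°–360°] simple-harmonic, h=-12: θ=339° here. β=103.8, B=124.8. -12/2·(1 − cos(π·0.8317)) = -11.1810 → s = 16.8190

16.8190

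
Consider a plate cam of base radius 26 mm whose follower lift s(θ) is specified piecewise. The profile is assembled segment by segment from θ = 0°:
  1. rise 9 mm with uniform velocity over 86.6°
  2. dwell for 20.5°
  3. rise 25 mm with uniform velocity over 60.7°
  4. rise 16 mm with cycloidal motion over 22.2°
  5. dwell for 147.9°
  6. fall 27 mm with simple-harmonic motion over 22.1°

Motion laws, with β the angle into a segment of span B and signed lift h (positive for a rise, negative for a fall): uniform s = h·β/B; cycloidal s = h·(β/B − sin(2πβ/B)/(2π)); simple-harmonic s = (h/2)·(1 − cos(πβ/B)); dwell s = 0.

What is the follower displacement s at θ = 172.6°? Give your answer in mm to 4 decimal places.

seg 1 [0°–86.6°] uniform, h=9: full span → s += 9 → s = 9.0000
seg 2 [86.6°–107.1°] dwell: s stays 9.0000
seg 3 [107.1°–167.8°] uniform, h=25: full span → s += 25 → s = 34.0000
seg 4 [167.8°–190°] cycloidal, h=16: θ=172.6° here. β=4.8, B=22.2. 16·(0.2162 − sin(2π·0.2162)/(2π)) = 0.9701 → s = 34.9701

34.9701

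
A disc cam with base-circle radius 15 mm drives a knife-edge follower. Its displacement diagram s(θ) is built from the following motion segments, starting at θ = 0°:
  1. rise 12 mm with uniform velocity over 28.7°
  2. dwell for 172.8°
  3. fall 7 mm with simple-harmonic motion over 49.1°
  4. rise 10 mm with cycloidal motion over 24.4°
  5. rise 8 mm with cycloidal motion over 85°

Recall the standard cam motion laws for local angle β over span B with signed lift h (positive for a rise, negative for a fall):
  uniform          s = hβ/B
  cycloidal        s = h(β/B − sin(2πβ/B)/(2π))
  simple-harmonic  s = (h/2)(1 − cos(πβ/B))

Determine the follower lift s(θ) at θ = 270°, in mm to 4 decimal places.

seg 1 [0°–28.7°] uniform, h=12: full span → s += 12 → s = 12.0000
seg 2 [28.7°–201.5°] dwell: s stays 12.0000
seg 3 [201.5°–250.6°] simple-harmonic, h=-7: full span → s += -7 → s = 5.0000
seg 4 [250.6°–275°] cycloidal, h=10: θ=270° here. β=19.4, B=24.4. 10·(0.7951 − sin(2π·0.7951)/(2π)) = 9.4789 → s = 14.4789

14.4789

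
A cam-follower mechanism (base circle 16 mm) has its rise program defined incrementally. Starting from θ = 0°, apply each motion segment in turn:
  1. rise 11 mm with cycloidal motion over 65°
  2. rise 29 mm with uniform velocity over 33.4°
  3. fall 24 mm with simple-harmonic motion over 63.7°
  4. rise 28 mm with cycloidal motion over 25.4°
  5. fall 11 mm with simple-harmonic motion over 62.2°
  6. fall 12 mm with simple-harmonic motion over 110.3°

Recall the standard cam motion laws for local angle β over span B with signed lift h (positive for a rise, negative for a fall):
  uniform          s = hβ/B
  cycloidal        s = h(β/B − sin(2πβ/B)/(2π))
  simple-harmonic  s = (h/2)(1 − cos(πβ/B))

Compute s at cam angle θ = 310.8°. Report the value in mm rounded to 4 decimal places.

seg 1 [0°–65°] cycloidal, h=11: full span → s += 11 → s = 11.0000
seg 2 [65°–98.4°] uniform, h=29: full span → s += 29 → s = 40.0000
seg 3 [98.4°–162.1°] simple-harmonic, h=-24: full span → s += -24 → s = 16.0000
seg 4 [162.1°–187.5°] cycloidal, h=28: full span → s += 28 → s = 44.0000
seg 5 [187.5°–249.7°] simple-harmonic, h=-11: full span → s += -11 → s = 33.0000
seg 6 [249.7°–360°] simple-harmonic, h=-12: θ=310.8° here. β=61.1, B=110.3. -12/2·(1 − cos(π·0.5539)) = -7.0120 → s = 25.9880

25.9880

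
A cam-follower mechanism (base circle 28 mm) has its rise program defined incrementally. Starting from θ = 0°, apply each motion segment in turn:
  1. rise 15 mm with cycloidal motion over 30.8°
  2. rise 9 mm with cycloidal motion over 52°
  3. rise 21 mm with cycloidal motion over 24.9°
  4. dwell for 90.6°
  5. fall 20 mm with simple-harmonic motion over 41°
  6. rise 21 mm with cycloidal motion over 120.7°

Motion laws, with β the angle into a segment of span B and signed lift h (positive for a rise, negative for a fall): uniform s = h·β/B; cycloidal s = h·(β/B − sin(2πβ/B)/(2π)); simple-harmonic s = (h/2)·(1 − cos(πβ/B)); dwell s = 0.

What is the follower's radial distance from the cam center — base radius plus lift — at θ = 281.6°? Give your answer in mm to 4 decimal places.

seg 1 [0°–30.8°] cycloidal, h=15: full span → s += 15 → s = 15.0000
seg 2 [30.8°–82.8°] cycloidal, h=9: full span → s += 9 → s = 24.0000
seg 3 [82.8°–107.7°] cycloidal, h=21: full span → s += 21 → s = 45.0000
seg 4 [107.7°–198.3°] dwell: s stays 45.0000
seg 5 [198.3°–239.3°] simple-harmonic, h=-20: full span → s += -20 → s = 25.0000
seg 6 [239.3°–360°] cycloidal, h=21: θ=281.6° here. β=42.3, B=120.7. 21·(0.3505 − sin(2π·0.3505)/(2π)) = 4.6613 → s = 29.6613
radial distance = base radius + s = 28 + 29.6613 = 57.6613

57.6613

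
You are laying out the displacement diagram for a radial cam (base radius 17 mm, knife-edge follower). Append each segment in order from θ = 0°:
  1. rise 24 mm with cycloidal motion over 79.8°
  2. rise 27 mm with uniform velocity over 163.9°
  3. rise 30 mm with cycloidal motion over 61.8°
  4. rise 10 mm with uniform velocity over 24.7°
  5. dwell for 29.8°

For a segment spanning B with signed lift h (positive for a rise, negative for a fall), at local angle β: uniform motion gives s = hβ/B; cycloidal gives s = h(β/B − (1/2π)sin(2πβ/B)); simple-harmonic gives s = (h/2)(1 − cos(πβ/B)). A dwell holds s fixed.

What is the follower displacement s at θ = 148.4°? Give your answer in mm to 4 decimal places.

seg 1 [0°–79.8°] cycloidal, h=24: full span → s += 24 → s = 24.0000
seg 2 [79.8°–243.7°] uniform, h=27: θ=148.4° here. β=68.6, B=163.9. 27·68.6/163.9 = 11.3008 → s = 35.3008

35.3008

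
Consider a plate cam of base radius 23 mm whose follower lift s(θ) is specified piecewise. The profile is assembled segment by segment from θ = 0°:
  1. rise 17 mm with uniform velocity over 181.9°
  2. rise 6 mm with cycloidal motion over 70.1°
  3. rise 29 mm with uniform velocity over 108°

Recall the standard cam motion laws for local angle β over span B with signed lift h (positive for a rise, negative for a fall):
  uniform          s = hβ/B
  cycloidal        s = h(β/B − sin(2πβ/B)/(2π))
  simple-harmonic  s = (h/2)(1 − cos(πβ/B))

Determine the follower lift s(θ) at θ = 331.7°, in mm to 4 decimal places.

seg 1 [0°–181.9°] uniform, h=17: full span → s += 17 → s = 17.0000
seg 2 [181.9°–252°] cycloidal, h=6: full span → s += 6 → s = 23.0000
seg 3 [252°–360°] uniform, h=29: θ=331.7° here. β=79.7, B=108. 29·79.7/108 = 21.4009 → s = 44.4009

44.4009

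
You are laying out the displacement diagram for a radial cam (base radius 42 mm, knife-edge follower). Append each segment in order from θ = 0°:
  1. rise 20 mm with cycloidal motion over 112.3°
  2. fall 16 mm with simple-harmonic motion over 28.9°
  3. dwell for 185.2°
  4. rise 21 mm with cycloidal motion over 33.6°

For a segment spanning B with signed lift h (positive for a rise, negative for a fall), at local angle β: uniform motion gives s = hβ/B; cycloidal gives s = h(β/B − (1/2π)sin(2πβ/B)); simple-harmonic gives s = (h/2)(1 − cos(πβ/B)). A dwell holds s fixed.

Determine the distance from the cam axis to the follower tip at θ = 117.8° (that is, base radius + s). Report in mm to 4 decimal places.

seg 1 [0°–112.3°] cycloidal, h=20: full span → s += 20 → s = 20.0000
seg 2 [112.3°–141.2°] simple-harmonic, h=-16: θ=117.8° here. β=5.5, B=28.9. -16/2·(1 − cos(π·0.1903)) = -1.3878 → s = 18.6122
radial distance = base radius + s = 42 + 18.6122 = 60.6122

60.6122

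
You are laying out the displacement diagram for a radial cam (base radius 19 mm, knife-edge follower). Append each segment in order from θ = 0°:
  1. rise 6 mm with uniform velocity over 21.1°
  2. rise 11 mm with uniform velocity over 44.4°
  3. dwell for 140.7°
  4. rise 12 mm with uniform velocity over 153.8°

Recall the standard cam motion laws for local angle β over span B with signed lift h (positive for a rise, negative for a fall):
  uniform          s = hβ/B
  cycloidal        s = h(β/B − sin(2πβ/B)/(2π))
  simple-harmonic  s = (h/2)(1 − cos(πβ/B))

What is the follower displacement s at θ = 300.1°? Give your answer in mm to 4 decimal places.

seg 1 [0°–21.1°] uniform, h=6: full span → s += 6 → s = 6.0000
seg 2 [21.1°–65.5°] uniform, h=11: full span → s += 11 → s = 17.0000
seg 3 [65.5°–206.2°] dwell: s stays 17.0000
seg 4 [206.2°–360°] uniform, h=12: θ=300.1° here. β=93.9, B=153.8. 12·93.9/153.8 = 7.3264 → s = 24.3264

24.3264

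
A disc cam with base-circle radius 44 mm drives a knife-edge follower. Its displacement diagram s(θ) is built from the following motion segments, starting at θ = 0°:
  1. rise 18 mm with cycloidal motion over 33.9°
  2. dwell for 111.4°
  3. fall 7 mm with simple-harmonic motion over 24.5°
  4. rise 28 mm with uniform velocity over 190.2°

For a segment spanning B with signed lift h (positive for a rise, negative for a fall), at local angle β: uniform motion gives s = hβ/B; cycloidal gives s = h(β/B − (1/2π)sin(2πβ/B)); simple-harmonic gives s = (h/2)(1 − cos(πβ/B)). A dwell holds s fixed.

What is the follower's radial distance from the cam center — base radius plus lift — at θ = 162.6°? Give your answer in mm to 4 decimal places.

seg 1 [0°–33.9°] cycloidal, h=18: full span → s += 18 → s = 18.0000
seg 2 [33.9°–145.3°] dwell: s stays 18.0000
seg 3 [145.3°–169.8°] simple-harmonic, h=-7: θ=162.6° here. β=17.3, B=24.5. -7/2·(1 − cos(π·0.7061)) = -5.6113 → s = 12.3887
radial distance = base radius + s = 44 + 12.3887 = 56.3887

56.3887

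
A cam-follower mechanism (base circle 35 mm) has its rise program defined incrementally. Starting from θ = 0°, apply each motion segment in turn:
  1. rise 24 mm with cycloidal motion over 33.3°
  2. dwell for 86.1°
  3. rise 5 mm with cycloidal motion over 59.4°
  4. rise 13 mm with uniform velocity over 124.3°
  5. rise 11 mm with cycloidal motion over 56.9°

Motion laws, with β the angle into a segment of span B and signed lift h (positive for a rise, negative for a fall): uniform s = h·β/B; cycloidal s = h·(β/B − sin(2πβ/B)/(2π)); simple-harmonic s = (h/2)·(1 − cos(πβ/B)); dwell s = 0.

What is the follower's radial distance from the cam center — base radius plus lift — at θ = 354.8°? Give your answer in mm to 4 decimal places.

seg 1 [0°–33.3°] cycloidal, h=24: full span → s += 24 → s = 24.0000
seg 2 [33.3°–119.4°] dwell: s stays 24.0000
seg 3 [119.4°–178.8°] cycloidal, h=5: full span → s += 5 → s = 29.0000
seg 4 [178.8°–303.1°] uniform, h=13: full span → s += 13 → s = 42.0000
seg 5 [303.1°–360°] cycloidal, h=11: θ=354.8° here. β=51.7, B=56.9. 11·(0.9086 − sin(2π·0.9086)/(2π)) = 10.9457 → s = 52.9457
radial distance = base radius + s = 35 + 52.9457 = 87.9457

87.9457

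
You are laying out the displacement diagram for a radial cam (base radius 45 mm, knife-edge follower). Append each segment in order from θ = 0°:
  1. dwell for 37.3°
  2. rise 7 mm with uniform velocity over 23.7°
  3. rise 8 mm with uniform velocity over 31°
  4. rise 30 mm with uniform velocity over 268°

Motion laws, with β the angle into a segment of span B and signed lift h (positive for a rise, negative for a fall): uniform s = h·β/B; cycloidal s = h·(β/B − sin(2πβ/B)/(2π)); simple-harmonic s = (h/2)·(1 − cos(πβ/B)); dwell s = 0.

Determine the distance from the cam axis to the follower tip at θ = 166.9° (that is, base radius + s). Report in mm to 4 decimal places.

seg 1 [0°–37.3°] dwell: s stays 0.0000
seg 2 [37.3°–61°] uniform, h=7: full span → s += 7 → s = 7.0000
seg 3 [61°–92°] uniform, h=8: full span → s += 8 → s = 15.0000
seg 4 [92°–360°] uniform, h=30: θ=166.9° here. β=74.9, B=268. 30·74.9/268 = 8.3843 → s = 23.3843
radial distance = base radius + s = 45 + 23.3843 = 68.3843

68.3843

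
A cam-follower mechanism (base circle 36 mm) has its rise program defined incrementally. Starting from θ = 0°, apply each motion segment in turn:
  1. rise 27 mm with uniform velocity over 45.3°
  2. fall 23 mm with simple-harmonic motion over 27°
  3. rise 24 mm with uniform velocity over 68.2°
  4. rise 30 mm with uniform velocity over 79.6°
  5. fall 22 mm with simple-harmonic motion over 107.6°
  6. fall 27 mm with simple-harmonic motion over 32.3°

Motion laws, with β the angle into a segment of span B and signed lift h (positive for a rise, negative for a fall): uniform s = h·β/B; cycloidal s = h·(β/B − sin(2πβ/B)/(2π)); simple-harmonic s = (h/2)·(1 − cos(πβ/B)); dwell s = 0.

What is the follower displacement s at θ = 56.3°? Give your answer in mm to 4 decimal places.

seg 1 [0°–45.3°] uniform, h=27: full span → s += 27 → s = 27.0000
seg 2 [45.3°–72.3°] simple-harmonic, h=-23: θ=56.3° here. β=11, B=27. -23/2·(1 − cos(π·0.4074)) = -8.2018 → s = 18.7982

18.7982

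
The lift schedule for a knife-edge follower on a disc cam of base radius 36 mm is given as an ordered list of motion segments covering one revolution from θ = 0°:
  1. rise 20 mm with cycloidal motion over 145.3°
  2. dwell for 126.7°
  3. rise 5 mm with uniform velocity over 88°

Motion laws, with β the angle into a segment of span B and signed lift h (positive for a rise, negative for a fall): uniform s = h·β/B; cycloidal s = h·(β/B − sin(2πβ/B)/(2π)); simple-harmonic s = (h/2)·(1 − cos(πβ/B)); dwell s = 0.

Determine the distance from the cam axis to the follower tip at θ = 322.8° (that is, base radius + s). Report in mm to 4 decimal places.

seg 1 [0°–145.3°] cycloidal, h=20: full span → s += 20 → s = 20.0000
seg 2 [145.3°–272°] dwell: s stays 20.0000
seg 3 [272°–360°] uniform, h=5: θ=322.8° here. β=50.8, B=88. 5·50.8/88 = 2.8864 → s = 22.8864
radial distance = base radius + s = 36 + 22.8864 = 58.8864

58.8864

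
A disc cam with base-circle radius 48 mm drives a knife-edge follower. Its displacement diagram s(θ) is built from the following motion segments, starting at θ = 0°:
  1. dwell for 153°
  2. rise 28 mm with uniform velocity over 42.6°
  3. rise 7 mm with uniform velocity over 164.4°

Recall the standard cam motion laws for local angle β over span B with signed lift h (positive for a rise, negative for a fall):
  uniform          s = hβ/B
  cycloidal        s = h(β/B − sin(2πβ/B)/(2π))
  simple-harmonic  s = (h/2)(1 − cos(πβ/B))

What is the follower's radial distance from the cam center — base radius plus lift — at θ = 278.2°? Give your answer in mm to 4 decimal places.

seg 1 [0°–153°] dwell: s stays 0.0000
seg 2 [153°–195.6°] uniform, h=28: full span → s += 28 → s = 28.0000
seg 3 [195.6°–360°] uniform, h=7: θ=278.2° here. β=82.6, B=164.4. 7·82.6/164.4 = 3.5170 → s = 31.5170
radial distance = base radius + s = 48 + 31.5170 = 79.5170

79.5170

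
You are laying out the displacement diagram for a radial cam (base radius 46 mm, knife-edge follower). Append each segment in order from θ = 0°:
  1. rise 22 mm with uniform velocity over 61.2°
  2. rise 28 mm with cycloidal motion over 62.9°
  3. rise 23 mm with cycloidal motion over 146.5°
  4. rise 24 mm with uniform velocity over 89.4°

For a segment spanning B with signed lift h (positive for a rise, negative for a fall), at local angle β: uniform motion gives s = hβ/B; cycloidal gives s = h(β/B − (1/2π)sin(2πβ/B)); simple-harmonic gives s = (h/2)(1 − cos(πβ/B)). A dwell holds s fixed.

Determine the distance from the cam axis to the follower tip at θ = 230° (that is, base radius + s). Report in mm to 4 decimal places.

seg 1 [0°–61.2°] uniform, h=22: full span → s += 22 → s = 22.0000
seg 2 [61.2°–124.1°] cycloidal, h=28: full span → s += 28 → s = 50.0000
seg 3 [124.1°–270.6°] cycloidal, h=23: θ=230° here. β=105.9, B=146.5. 23·(0.7229 − sin(2π·0.7229)/(2π)) = 20.2334 → s = 70.2334
radial distance = base radius + s = 46 + 70.2334 = 116.2334

116.2334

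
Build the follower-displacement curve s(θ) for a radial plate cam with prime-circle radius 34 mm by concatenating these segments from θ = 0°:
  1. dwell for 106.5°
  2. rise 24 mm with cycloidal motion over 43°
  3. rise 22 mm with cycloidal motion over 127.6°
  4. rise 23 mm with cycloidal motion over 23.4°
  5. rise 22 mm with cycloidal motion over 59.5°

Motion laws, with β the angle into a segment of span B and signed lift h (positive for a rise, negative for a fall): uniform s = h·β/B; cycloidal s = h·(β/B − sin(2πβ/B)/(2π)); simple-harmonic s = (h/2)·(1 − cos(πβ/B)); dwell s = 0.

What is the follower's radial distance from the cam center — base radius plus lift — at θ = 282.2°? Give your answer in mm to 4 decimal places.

seg 1 [0°–106.5°] dwell: s stays 0.0000
seg 2 [106.5°–149.5°] cycloidal, h=24: full span → s += 24 → s = 24.0000
seg 3 [149.5°–277.1°] cycloidal, h=22: full span → s += 22 → s = 46.0000
seg 4 [277.1°–300.5°] cycloidal, h=23: θ=282.2° here. β=5.1, B=23.4. 23·(0.2179 − sin(2π·0.2179)/(2π)) = 1.4262 → s = 47.4262
radial distance = base radius + s = 34 + 47.4262 = 81.4262

81.4262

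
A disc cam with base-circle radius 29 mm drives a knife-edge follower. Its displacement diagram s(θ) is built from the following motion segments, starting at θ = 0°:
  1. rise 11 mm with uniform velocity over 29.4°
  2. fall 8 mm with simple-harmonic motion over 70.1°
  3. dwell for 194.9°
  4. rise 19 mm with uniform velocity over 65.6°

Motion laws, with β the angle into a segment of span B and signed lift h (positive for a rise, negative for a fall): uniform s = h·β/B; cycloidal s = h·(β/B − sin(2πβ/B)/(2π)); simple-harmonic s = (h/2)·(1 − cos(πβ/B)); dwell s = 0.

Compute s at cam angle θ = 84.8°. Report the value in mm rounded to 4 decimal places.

seg 1 [0°–29.4°] uniform, h=11: full span → s += 11 → s = 11.0000
seg 2 [29.4°–99.5°] simple-harmonic, h=-8: θ=84.8° here. β=55.4, B=70.1. -8/2·(1 − cos(π·0.7903)) = -7.1629 → s = 3.8371

3.8371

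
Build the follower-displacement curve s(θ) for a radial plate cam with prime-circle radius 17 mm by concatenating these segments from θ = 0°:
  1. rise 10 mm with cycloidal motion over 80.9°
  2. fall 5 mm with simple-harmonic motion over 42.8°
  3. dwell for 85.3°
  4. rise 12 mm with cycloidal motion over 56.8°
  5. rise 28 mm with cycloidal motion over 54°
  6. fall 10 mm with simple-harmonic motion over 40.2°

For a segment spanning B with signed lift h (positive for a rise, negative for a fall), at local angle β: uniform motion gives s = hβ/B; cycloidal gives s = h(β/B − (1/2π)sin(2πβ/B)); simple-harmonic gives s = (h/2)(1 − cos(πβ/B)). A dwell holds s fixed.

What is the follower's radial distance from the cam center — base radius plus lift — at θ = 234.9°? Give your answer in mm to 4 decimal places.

seg 1 [0°–80.9°] cycloidal, h=10: full span → s += 10 → s = 10.0000
seg 2 [80.9°–123.7°] simple-harmonic, h=-5: full span → s += -5 → s = 5.0000
seg 3 [123.7°–209°] dwell: s stays 5.0000
seg 4 [209°–265.8°] cycloidal, h=12: θ=234.9° here. β=25.9, B=56.8. 12·(0.4560 − sin(2π·0.4560)/(2π)) = 4.9504 → s = 9.9504
radial distance = base radius + s = 17 + 9.9504 = 26.9504

26.9504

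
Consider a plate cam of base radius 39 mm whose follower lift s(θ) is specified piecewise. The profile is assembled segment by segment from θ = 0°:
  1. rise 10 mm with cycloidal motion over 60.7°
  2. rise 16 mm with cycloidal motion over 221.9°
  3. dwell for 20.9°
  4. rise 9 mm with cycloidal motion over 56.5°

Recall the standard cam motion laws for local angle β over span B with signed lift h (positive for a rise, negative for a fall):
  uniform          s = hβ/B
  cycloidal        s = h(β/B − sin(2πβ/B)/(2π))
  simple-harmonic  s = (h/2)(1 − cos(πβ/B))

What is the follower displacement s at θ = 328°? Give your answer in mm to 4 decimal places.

seg 1 [0°–60.7°] cycloidal, h=10: full span → s += 10 → s = 10.0000
seg 2 [60.7°–282.6°] cycloidal, h=16: full span → s += 16 → s = 26.0000
seg 3 [282.6°–303.5°] dwell: s stays 26.0000
seg 4 [303.5°–360°] cycloidal, h=9: θ=328° here. β=24.5, B=56.5. 9·(0.4336 − sin(2π·0.4336)/(2π)) = 3.3225 → s = 29.3225

29.3225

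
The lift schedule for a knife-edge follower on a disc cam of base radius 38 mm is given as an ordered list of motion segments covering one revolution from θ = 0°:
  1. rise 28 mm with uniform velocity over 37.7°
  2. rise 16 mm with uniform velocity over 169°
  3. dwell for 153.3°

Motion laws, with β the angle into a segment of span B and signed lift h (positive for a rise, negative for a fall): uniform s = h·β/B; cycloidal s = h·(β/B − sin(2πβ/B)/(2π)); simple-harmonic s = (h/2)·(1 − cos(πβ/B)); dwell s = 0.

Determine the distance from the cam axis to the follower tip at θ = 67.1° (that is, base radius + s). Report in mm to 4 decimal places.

seg 1 [0°–37.7°] uniform, h=28: full span → s += 28 → s = 28.0000
seg 2 [37.7°–206.7°] uniform, h=16: θ=67.1° here. β=29.4, B=169. 16·29.4/169 = 2.7834 → s = 30.7834
radial distance = base radius + s = 38 + 30.7834 = 68.7834

68.7834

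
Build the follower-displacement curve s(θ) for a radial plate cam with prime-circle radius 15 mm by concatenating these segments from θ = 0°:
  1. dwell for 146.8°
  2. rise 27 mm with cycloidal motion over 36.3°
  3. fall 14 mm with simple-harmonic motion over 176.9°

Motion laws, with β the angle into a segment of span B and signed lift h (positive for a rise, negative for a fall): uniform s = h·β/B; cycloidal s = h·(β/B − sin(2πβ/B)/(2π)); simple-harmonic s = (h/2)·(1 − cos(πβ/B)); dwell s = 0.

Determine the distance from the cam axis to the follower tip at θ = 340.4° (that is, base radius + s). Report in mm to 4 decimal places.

seg 1 [0°–146.8°] dwell: s stays 0.0000
seg 2 [146.8°–183.1°] cycloidal, h=27: full span → s += 27 → s = 27.0000
seg 3 [183.1°–360°] simple-harmonic, h=-14: θ=340.4° here. β=157.3, B=176.9. -14/2·(1 − cos(π·0.8892)) = -13.5802 → s = 13.4198
radial distance = base radius + s = 15 + 13.4198 = 28.4198

28.4198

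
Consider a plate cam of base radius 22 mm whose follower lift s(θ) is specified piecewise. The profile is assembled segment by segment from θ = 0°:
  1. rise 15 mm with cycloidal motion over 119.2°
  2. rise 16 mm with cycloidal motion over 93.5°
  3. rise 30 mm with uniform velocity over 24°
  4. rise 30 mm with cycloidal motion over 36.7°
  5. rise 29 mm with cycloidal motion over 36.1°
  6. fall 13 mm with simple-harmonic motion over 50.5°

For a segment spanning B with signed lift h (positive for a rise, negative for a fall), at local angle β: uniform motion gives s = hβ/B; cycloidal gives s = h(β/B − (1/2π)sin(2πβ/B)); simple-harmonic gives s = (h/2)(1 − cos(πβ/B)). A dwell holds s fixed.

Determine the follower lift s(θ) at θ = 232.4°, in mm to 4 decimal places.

seg 1 [0°–119.2°] cycloidal, h=15: full span → s += 15 → s = 15.0000
seg 2 [119.2°–212.7°] cycloidal, h=16: full span → s += 16 → s = 31.0000
seg 3 [212.7°–236.7°] uniform, h=30: θ=232.4° here. β=19.7, B=24. 30·19.7/24 = 24.6250 → s = 55.6250

55.6250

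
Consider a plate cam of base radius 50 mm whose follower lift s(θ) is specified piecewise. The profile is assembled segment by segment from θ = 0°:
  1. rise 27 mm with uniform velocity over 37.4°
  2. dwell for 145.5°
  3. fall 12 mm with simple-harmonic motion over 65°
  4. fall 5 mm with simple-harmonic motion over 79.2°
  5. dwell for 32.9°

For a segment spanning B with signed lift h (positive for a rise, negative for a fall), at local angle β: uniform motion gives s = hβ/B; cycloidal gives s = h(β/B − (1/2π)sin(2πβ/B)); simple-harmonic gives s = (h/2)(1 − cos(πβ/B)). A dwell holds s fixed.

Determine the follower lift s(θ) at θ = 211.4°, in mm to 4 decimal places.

seg 1 [0°–37.4°] uniform, h=27: full span → s += 27 → s = 27.0000
seg 2 [37.4°–182.9°] dwell: s stays 27.0000
seg 3 [182.9°–247.9°] simple-harmonic, h=-12: θ=211.4° here. β=28.5, B=65. -12/2·(1 − cos(π·0.4385)) = -4.8472 → s = 22.1528

22.1528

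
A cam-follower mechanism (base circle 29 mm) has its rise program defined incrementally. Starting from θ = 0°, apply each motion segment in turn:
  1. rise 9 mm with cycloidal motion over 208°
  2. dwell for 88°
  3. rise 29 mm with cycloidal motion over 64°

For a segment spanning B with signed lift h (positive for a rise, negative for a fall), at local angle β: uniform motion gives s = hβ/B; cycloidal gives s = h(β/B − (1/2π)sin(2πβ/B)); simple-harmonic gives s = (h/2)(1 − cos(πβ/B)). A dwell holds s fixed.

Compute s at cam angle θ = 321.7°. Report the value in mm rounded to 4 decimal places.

seg 1 [0°–208°] cycloidal, h=9: full span → s += 9 → s = 9.0000
seg 2 [208°–296°] dwell: s stays 9.0000
seg 3 [296°–360°] cycloidal, h=29: θ=321.7° here. β=25.7, B=64. 29·(0.4016 − sin(2π·0.4016)/(2π)) = 8.9692 → s = 17.9692

17.9692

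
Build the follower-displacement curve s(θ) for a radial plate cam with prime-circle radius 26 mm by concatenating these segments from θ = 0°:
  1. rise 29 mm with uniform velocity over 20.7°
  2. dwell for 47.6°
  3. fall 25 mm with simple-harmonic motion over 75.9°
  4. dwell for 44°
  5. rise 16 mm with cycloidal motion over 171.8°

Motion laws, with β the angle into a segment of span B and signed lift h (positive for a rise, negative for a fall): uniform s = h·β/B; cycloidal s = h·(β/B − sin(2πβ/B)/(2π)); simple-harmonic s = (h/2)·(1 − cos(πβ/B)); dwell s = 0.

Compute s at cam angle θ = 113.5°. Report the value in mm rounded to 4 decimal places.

seg 1 [0°–20.7°] uniform, h=29: full span → s += 29 → s = 29.0000
seg 2 [20.7°–68.3°] dwell: s stays 29.0000
seg 3 [68.3°–144.2°] simple-harmonic, h=-25: θ=113.5° here. β=45.2, B=75.9. -25/2·(1 − cos(π·0.5955)) = -16.1950 → s = 12.8050

12.8050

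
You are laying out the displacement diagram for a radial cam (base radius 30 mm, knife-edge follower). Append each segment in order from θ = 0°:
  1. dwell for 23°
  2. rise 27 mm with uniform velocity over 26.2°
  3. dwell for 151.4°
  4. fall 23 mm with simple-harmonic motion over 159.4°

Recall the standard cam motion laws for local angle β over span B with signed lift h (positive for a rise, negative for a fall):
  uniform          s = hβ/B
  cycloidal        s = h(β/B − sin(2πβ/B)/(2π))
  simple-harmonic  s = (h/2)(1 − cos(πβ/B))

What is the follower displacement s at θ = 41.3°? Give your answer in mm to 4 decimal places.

seg 1 [0°–23°] dwell: s stays 0.0000
seg 2 [23°–49.2°] uniform, h=27: θ=41.3° here. β=18.3, B=26.2. 27·18.3/26.2 = 18.8588 → s = 18.8588

18.8588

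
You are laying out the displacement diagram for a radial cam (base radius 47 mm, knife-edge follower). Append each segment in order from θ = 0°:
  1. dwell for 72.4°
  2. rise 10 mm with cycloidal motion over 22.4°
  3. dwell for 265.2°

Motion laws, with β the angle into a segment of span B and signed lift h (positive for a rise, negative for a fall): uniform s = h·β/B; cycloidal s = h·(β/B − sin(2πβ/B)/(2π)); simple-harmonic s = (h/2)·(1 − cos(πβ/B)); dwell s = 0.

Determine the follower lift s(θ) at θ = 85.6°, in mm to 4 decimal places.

seg 1 [0°–72.4°] dwell: s stays 0.0000
seg 2 [72.4°–94.8°] cycloidal, h=10: θ=85.6° here. β=13.2, B=22.4. 10·(0.5893 − sin(2π·0.5893)/(2π)) = 6.7396 → s = 6.7396

6.7396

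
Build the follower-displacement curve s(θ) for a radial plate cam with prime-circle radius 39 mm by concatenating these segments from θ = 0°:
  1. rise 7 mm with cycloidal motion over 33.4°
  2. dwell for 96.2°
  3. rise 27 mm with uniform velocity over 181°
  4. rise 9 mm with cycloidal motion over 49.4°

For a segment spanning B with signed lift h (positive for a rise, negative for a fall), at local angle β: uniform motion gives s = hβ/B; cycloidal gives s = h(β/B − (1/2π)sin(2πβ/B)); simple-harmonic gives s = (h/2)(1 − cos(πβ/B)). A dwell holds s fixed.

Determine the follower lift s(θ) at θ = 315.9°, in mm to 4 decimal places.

seg 1 [0°–33.4°] cycloidal, h=7: full span → s += 7 → s = 7.0000
seg 2 [33.4°–129.6°] dwell: s stays 7.0000
seg 3 [129.6°–310.6°] uniform, h=27: full span → s += 27 → s = 34.0000
seg 4 [310.6°–360°] cycloidal, h=9: θ=315.9° here. β=5.3, B=49.4. 9·(0.1073 − sin(2π·0.1073)/(2π)) = 0.0715 → s = 34.0715

34.0715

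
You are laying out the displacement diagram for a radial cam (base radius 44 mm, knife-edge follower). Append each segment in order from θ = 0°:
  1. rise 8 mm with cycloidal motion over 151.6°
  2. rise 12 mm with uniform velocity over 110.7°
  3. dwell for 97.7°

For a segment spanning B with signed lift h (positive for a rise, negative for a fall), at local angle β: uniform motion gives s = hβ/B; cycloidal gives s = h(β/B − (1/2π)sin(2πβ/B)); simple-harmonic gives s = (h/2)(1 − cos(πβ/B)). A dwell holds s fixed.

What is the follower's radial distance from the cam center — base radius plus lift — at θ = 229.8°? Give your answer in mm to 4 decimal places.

seg 1 [0°–151.6°] cycloidal, h=8: full span → s += 8 → s = 8.0000
seg 2 [151.6°–262.3°] uniform, h=12: θ=229.8° here. β=78.2, B=110.7. 12·78.2/110.7 = 8.4770 → s = 16.4770
radial distance = base radius + s = 44 + 16.4770 = 60.4770

60.4770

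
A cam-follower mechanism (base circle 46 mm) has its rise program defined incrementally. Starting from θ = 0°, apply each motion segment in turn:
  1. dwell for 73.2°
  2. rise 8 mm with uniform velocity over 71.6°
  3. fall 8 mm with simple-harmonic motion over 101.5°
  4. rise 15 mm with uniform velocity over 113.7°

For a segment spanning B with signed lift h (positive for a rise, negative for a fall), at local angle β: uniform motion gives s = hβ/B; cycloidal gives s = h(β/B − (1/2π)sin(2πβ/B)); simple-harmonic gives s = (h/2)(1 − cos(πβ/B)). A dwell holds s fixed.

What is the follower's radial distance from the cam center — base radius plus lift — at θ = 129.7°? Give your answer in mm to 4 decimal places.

seg 1 [0°–73.2°] dwell: s stays 0.0000
seg 2 [73.2°–144.8°] uniform, h=8: θ=129.7° here. β=56.5, B=71.6. 8·56.5/71.6 = 6.3128 → s = 6.3128
radial distance = base radius + s = 46 + 6.3128 = 52.3128

52.3128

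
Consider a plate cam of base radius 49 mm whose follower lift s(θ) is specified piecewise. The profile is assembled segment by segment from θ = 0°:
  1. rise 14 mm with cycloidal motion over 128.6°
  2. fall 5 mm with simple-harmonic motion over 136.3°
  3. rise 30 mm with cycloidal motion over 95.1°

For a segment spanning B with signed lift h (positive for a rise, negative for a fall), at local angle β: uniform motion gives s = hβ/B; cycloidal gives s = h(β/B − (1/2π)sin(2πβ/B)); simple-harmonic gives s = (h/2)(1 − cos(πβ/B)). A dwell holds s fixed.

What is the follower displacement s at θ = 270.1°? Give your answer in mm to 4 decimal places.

seg 1 [0°–128.6°] cycloidal, h=14: full span → s += 14 → s = 14.0000
seg 2 [128.6°–264.9°] simple-harmonic, h=-5: full span → s += -5 → s = 9.0000
seg 3 [264.9°–360°] cycloidal, h=30: θ=270.1° here. β=5.2, B=95.1. 30·(0.0547 − sin(2π·0.0547)/(2π)) = 0.0321 → s = 9.0321

9.0321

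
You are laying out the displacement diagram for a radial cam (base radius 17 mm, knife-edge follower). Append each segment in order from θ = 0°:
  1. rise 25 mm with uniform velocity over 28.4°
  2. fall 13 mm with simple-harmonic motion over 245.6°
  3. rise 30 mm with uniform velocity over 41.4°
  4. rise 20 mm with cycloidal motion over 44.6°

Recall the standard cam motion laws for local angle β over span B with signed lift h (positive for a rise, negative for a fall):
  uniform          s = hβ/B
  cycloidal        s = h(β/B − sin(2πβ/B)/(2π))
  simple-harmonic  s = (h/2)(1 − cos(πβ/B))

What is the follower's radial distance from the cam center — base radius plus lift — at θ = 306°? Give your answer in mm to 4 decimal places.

seg 1 [0°–28.4°] uniform, h=25: full span → s += 25 → s = 25.0000
seg 2 [28.4°–274°] simple-harmonic, h=-13: full span → s += -13 → s = 12.0000
seg 3 [274°–315.4°] uniform, h=30: θ=306° here. β=32, B=41.4. 30·32/41.4 = 23.1884 → s = 35.1884
radial distance = base radius + s = 17 + 35.1884 = 52.1884

52.1884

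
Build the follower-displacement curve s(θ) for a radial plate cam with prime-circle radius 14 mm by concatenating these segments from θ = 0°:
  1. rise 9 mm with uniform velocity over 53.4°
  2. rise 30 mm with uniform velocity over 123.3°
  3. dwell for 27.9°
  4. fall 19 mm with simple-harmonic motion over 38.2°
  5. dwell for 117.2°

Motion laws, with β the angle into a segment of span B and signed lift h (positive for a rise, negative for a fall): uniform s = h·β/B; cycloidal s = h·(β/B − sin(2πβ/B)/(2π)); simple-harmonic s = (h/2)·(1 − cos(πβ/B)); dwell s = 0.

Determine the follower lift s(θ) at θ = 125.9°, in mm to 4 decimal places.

seg 1 [0°–53.4°] uniform, h=9: full span → s += 9 → s = 9.0000
seg 2 [53.4°–176.7°] uniform, h=30: θ=125.9° here. β=72.5, B=123.3. 30·72.5/123.3 = 17.6399 → s = 26.6399

26.6399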